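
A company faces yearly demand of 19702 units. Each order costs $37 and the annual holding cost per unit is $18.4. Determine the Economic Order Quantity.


Formula: EOQ = sqrt(2 * D * S / H)
Numerator: 2 * 19702 * 37 = 1457948
2DS/H = 1457948 / 18.4 = 79236.3
EOQ = sqrt(79236.3) = 281.5 units

281.5 units


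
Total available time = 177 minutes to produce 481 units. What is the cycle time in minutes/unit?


Formula: CT = Available Time / Number of Units
CT = 177 min / 481 units
CT = 0.37 min/unit

0.37 min/unit


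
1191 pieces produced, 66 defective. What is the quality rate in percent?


Formula: Quality Rate = Good Pieces / Total Pieces * 100
Good pieces = 1191 - 66 = 1125
QR = 1125 / 1191 * 100 = 94.5%

94.5%


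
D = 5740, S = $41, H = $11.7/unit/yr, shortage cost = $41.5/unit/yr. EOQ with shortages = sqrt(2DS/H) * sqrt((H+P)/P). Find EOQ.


Formula: EOQ* = sqrt(2DS/H) * sqrt((H+P)/P)
Base EOQ = sqrt(2*5740*41/11.7) = 200.57 units
Correction = sqrt((11.7+41.5)/41.5) = 1.13222
EOQ* = 200.57 * 1.13222 = 227.1 units

227.1 units


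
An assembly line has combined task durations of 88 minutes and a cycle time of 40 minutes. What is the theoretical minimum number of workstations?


Formula: N_min = ceil(Sum of Task Times / Cycle Time)
N_min = ceil(88 min / 40 min) = ceil(2.2)
N_min = 3 stations

3


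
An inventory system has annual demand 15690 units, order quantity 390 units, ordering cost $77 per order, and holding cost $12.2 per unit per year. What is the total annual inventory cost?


TC = 15690/390 * 77 + 390/2 * 12.2

$5476.77


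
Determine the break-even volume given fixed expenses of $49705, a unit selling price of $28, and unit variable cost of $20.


Formula: BEQ = Fixed Costs / (Price - Variable Cost)
Contribution margin = $28 - $20 = $8/unit
BEQ = ceil($49705 / $8/unit) = ceil(6213.12) = 6214 units

6214 units


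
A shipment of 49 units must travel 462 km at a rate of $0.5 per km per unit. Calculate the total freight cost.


TC = dist * cost * units = 462 * 0.5 * 49 = $11319.00

$11319.00


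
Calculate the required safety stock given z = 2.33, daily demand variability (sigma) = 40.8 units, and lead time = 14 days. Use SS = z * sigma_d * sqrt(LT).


Formula: SS = z * sigma_d * sqrt(LT)
sqrt(LT) = sqrt(14) = 3.7417
SS = 2.33 * 40.8 * 3.7417
SS = 355.7 units

355.7 units


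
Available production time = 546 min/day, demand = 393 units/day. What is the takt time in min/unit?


Formula: Takt Time = Available Production Time / Customer Demand
Takt = 546 min/day / 393 units/day
Takt = 1.39 min/unit

1.39 min/unit


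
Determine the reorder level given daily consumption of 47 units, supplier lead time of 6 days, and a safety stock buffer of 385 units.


Formula: ROP = (Daily Demand * Lead Time) + Safety Stock
Demand during lead time = 47 * 6 = 282 units
ROP = 282 + 385 = 667 units

667 units


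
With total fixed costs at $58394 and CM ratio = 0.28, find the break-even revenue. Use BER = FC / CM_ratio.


Formula: BER = Fixed Costs / Contribution Margin Ratio
BER = $58394 / 0.28
BER = $208550.00 (to the nearest cent)

$208550.00


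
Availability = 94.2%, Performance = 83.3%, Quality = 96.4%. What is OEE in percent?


Formula: OEE = Availability * Performance * Quality / 10000
A * P = 94.2% * 83.3% / 100 = 78.47%
OEE = 78.47% * 96.4% / 100 = 75.6%

75.6%


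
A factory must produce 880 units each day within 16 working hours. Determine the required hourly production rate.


Formula: Production Rate = Daily Demand / Available Hours
Rate = 880 units/day / 16 hours/day
Rate = 55.0 units/hour

55.0 units/hour


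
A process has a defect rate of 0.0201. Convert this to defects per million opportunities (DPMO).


DPMO = defect_rate * 1000000 = 0.0201 * 1000000

20100


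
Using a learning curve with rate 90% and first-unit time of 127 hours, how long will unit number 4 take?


Formula: T_n = T_1 * (learning_rate)^(log2(n)) where learning_rate = rate/100
Doublings = log2(4) = 2
T_n = 127 * 0.9^2
T_n = 127 * 0.81 = 102.9 hours

102.9 hours


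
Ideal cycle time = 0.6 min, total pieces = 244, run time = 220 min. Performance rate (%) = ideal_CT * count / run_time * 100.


Formula: Performance = (Ideal CT * Total Count) / Run Time * 100
Ideal output time = 0.6 * 244 = 146.4 min
Performance = 146.4 / 220 * 100 = 66.5%

66.5%


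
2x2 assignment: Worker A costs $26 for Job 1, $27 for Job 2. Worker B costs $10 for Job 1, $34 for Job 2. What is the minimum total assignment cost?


Option 1: A->1 + B->2 = $26 + $34 = $60
Option 2: A->2 + B->1 = $27 + $10 = $37
Min cost = min($60, $37) = $37

$37


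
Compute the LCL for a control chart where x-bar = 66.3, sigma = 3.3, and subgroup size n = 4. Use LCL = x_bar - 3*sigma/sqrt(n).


LCL = 66.3 - 3 * 3.3 / sqrt(4)

61.35


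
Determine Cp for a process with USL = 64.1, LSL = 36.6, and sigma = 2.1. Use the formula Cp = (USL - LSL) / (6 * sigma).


Cp = (64.1 - 36.6) / (6 * 2.1)

2.18


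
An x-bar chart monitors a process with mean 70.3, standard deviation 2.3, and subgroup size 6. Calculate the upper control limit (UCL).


UCL = 70.3 + 3 * 2.3 / sqrt(6)

73.12


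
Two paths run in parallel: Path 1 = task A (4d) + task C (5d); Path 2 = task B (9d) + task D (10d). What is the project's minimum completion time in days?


Path 1 = 4 + 5 = 9 days
Path 2 = 9 + 10 = 19 days
Duration = max(9, 19) = 19 days

19 days


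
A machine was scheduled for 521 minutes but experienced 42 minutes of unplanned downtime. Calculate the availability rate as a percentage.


Formula: Availability = (Planned Time - Downtime) / Planned Time * 100
Uptime = 521 - 42 = 479 min
Availability = 479 / 521 * 100 = 91.9%

91.9%


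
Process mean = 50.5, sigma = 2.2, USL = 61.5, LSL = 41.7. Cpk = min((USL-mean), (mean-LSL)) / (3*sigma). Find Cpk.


Cpu = (61.5 - 50.5) / (3 * 2.2) = 1.67
Cpl = (50.5 - 41.7) / (3 * 2.2) = 1.33
Cpk = min(1.67, 1.33) = 1.33

1.33


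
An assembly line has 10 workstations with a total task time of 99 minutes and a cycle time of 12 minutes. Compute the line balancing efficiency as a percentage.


Formula: Efficiency = Sum of Task Times / (N_stations * CT) * 100
Total station capacity = 10 stations * 12 min = 120 min
Efficiency = 99 / 120 * 100 = 82.5%

82.5%


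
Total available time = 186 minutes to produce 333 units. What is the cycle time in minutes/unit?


Formula: CT = Available Time / Number of Units
CT = 186 min / 333 units
CT = 0.56 min/unit

0.56 min/unit


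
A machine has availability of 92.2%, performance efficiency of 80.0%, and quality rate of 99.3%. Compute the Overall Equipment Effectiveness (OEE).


Formula: OEE = Availability * Performance * Quality / 10000
A * P = 92.2% * 80.0% / 100 = 73.76%
OEE = 73.76% * 99.3% / 100 = 73.2%

73.2%


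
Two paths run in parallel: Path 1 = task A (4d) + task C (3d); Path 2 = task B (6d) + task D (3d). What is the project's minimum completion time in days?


Path 1 = 4 + 3 = 7 days
Path 2 = 6 + 3 = 9 days
Duration = max(7, 9) = 9 days

9 days


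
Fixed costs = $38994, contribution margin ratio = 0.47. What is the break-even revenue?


Formula: BER = Fixed Costs / Contribution Margin Ratio
BER = $38994 / 0.47
BER = $82965.96 (to the nearest cent)

$82965.96


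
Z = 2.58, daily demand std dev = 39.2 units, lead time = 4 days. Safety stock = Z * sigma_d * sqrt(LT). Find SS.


Formula: SS = z * sigma_d * sqrt(LT)
sqrt(LT) = sqrt(4) = 2.0
SS = 2.58 * 39.2 * 2.0
SS = 202.3 units

202.3 units


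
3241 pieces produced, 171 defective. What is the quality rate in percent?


Formula: Quality Rate = Good Pieces / Total Pieces * 100
Good pieces = 3241 - 171 = 3070
QR = 3070 / 3241 * 100 = 94.7%

94.7%


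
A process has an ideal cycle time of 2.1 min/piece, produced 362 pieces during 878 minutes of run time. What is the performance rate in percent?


Formula: Performance = (Ideal CT * Total Count) / Run Time * 100
Ideal output time = 2.1 * 362 = 760.2 min
Performance = 760.2 / 878 * 100 = 86.6%

86.6%


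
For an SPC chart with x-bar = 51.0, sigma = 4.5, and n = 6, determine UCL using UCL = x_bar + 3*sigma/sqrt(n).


UCL = 51.0 + 3 * 4.5 / sqrt(6)

56.51


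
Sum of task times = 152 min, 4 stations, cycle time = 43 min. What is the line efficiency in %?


Formula: Efficiency = Sum of Task Times / (N_stations * CT) * 100
Total station capacity = 4 stations * 43 min = 172 min
Efficiency = 152 / 172 * 100 = 88.4%

88.4%


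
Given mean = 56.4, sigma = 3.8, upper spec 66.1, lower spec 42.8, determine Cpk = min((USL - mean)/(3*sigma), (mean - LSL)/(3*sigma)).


Cpu = (66.1 - 56.4) / (3 * 3.8) = 0.85
Cpl = (56.4 - 42.8) / (3 * 3.8) = 1.19
Cpk = min(0.85, 1.19) = 0.85

0.85


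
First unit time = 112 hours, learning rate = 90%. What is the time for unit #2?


Formula: T_n = T_1 * (learning_rate)^(log2(n)) where learning_rate = rate/100
Doublings = log2(2) = 1
T_n = 112 * 0.9^1
T_n = 112 * 0.9 = 100.8 hours

100.8 hours


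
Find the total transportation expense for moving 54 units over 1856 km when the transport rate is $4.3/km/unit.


TC = dist * cost * units = 1856 * 4.3 * 54 = $430963.20

$430963.20


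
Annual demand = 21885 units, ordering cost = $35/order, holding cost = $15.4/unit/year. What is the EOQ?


Formula: EOQ = sqrt(2 * D * S / H)
Numerator: 2 * 21885 * 35 = 1531950
2DS/H = 1531950 / 15.4 = 99477.3
EOQ = sqrt(99477.3) = 315.4 units

315.4 units


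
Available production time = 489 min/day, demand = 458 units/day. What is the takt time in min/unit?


Formula: Takt Time = Available Production Time / Customer Demand
Takt = 489 min/day / 458 units/day
Takt = 1.07 min/unit

1.07 min/unit


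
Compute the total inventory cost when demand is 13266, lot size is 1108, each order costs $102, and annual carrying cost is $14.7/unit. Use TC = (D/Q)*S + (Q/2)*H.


TC = 13266/1108 * 102 + 1108/2 * 14.7

$9365.04


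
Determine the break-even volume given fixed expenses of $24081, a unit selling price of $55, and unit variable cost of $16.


Formula: BEQ = Fixed Costs / (Price - Variable Cost)
Contribution margin = $55 - $16 = $39/unit
BEQ = ceil($24081 / $39/unit) = ceil(617.46) = 618 units

618 units


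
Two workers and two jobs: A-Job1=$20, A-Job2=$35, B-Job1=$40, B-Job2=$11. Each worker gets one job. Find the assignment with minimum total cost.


Option 1: A->1 + B->2 = $20 + $11 = $31
Option 2: A->2 + B->1 = $35 + $40 = $75
Min cost = min($31, $75) = $31

$31


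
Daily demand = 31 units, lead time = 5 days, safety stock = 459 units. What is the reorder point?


Formula: ROP = (Daily Demand * Lead Time) + Safety Stock
Demand during lead time = 31 * 5 = 155 units
ROP = 155 + 459 = 614 units

614 units


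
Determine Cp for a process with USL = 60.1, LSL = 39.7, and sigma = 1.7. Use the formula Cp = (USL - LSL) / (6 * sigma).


Cp = (60.1 - 39.7) / (6 * 1.7)

2.0


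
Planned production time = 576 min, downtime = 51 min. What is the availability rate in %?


Formula: Availability = (Planned Time - Downtime) / Planned Time * 100
Uptime = 576 - 51 = 525 min
Availability = 525 / 576 * 100 = 91.1%

91.1%


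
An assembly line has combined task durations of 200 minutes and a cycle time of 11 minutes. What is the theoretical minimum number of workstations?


Formula: N_min = ceil(Sum of Task Times / Cycle Time)
N_min = ceil(200 min / 11 min) = ceil(18.1818)
N_min = 19 stations

19


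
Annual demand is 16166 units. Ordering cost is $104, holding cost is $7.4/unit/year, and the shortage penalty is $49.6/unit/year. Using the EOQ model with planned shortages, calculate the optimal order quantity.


Formula: EOQ* = sqrt(2DS/H) * sqrt((H+P)/P)
Base EOQ = sqrt(2*16166*104/7.4) = 674.09 units
Correction = sqrt((7.4+49.6)/49.6) = 1.072
EOQ* = 674.09 * 1.072 = 722.6 units

722.6 units


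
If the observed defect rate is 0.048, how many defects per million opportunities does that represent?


DPMO = defect_rate * 1000000 = 0.048 * 1000000

48000


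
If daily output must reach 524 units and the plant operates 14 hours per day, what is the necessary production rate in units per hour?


Formula: Production Rate = Daily Demand / Available Hours
Rate = 524 units/day / 14 hours/day
Rate = 37.4 units/hour

37.4 units/hour


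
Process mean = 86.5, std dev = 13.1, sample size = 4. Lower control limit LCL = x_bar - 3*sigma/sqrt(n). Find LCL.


LCL = 86.5 - 3 * 13.1 / sqrt(4)

66.85


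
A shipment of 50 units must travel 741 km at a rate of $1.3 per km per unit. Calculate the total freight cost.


TC = dist * cost * units = 741 * 1.3 * 50 = $48165.00

$48165.00


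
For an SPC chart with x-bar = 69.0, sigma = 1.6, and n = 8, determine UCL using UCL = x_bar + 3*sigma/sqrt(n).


UCL = 69.0 + 3 * 1.6 / sqrt(8)

70.7


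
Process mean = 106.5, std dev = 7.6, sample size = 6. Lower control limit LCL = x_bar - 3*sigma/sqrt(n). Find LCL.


LCL = 106.5 - 3 * 7.6 / sqrt(6)

97.19


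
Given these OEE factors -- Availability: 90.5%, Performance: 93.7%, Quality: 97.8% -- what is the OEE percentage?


Formula: OEE = Availability * Performance * Quality / 10000
A * P = 90.5% * 93.7% / 100 = 84.8%
OEE = 84.8% * 97.8% / 100 = 82.9%

82.9%


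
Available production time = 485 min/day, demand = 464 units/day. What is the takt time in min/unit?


Formula: Takt Time = Available Production Time / Customer Demand
Takt = 485 min/day / 464 units/day
Takt = 1.05 min/unit

1.05 min/unit


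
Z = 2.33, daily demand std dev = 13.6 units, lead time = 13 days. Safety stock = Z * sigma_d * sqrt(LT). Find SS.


Formula: SS = z * sigma_d * sqrt(LT)
sqrt(LT) = sqrt(13) = 3.6056
SS = 2.33 * 13.6 * 3.6056
SS = 114.3 units

114.3 units


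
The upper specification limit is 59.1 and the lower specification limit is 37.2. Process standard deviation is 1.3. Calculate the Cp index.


Cp = (59.1 - 37.2) / (6 * 1.3)

2.81


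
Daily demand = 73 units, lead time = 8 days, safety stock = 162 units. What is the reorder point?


Formula: ROP = (Daily Demand * Lead Time) + Safety Stock
Demand during lead time = 73 * 8 = 584 units
ROP = 584 + 162 = 746 units

746 units


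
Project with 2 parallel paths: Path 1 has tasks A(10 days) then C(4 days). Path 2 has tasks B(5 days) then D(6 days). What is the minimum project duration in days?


Path 1 = 10 + 4 = 14 days
Path 2 = 5 + 6 = 11 days
Duration = max(14, 11) = 14 days

14 days


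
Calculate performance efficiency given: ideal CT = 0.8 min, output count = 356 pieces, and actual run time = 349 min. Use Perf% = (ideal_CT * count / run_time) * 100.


Formula: Performance = (Ideal CT * Total Count) / Run Time * 100
Ideal output time = 0.8 * 356 = 284.8 min
Performance = 284.8 / 349 * 100 = 81.6%

81.6%


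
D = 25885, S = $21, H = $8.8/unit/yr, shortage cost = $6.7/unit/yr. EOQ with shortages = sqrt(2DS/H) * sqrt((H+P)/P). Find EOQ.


Formula: EOQ* = sqrt(2DS/H) * sqrt((H+P)/P)
Base EOQ = sqrt(2*25885*21/8.8) = 351.49 units
Correction = sqrt((8.8+6.7)/6.7) = 1.521
EOQ* = 351.49 * 1.521 = 534.6 units

534.6 units


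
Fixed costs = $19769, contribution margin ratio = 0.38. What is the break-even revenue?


Formula: BER = Fixed Costs / Contribution Margin Ratio
BER = $19769 / 0.38
BER = $52023.68 (to the nearest cent)

$52023.68


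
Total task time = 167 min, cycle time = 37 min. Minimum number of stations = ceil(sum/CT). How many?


Formula: N_min = ceil(Sum of Task Times / Cycle Time)
N_min = ceil(167 min / 37 min) = ceil(4.5135)
N_min = 5 stations

5


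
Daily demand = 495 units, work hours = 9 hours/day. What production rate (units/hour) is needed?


Formula: Production Rate = Daily Demand / Available Hours
Rate = 495 units/day / 9 hours/day
Rate = 55.0 units/hour

55.0 units/hour


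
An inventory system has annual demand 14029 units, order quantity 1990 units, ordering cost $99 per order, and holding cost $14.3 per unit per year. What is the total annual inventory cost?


TC = 14029/1990 * 99 + 1990/2 * 14.3

$14926.43


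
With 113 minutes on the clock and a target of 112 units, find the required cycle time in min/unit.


Formula: CT = Available Time / Number of Units
CT = 113 min / 112 units
CT = 1.01 min/unit

1.01 min/unit


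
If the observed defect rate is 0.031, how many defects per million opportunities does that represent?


DPMO = defect_rate * 1000000 = 0.031 * 1000000

31000


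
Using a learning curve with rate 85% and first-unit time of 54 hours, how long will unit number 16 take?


Formula: T_n = T_1 * (learning_rate)^(log2(n)) where learning_rate = rate/100
Doublings = log2(16) = 4
T_n = 54 * 0.85^4
T_n = 54 * 0.522 = 28.2 hours

28.2 hours


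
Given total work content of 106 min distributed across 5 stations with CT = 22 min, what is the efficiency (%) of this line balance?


Formula: Efficiency = Sum of Task Times / (N_stations * CT) * 100
Total station capacity = 5 stations * 22 min = 110 min
Efficiency = 106 / 110 * 100 = 96.4%

96.4%


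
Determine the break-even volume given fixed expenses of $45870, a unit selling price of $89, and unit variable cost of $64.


Formula: BEQ = Fixed Costs / (Price - Variable Cost)
Contribution margin = $89 - $64 = $25/unit
BEQ = ceil($45870 / $25/unit) = ceil(1834.8) = 1835 units

1835 units


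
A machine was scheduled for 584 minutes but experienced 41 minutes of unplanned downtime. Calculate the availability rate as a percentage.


Formula: Availability = (Planned Time - Downtime) / Planned Time * 100
Uptime = 584 - 41 = 543 min
Availability = 543 / 584 * 100 = 93.0%

93.0%


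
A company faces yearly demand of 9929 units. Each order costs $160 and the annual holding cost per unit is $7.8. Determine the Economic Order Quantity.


Formula: EOQ = sqrt(2 * D * S / H)
Numerator: 2 * 9929 * 160 = 3177280
2DS/H = 3177280 / 7.8 = 407343.6
EOQ = sqrt(407343.6) = 638.2 units

638.2 units


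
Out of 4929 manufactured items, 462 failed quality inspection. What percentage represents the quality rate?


Formula: Quality Rate = Good Pieces / Total Pieces * 100
Good pieces = 4929 - 462 = 4467
QR = 4467 / 4929 * 100 = 90.6%

90.6%


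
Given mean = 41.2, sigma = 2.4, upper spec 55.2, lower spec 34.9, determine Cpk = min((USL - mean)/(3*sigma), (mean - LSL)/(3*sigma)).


Cpu = (55.2 - 41.2) / (3 * 2.4) = 1.94
Cpl = (41.2 - 34.9) / (3 * 2.4) = 0.88
Cpk = min(1.94, 0.88) = 0.88

0.88


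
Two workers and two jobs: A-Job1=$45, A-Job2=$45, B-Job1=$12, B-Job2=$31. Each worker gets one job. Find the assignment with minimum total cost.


Option 1: A->1 + B->2 = $45 + $31 = $76
Option 2: A->2 + B->1 = $45 + $12 = $57
Min cost = min($76, $57) = $57

$57


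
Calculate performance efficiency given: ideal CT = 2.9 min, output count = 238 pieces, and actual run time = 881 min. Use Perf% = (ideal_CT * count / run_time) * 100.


Formula: Performance = (Ideal CT * Total Count) / Run Time * 100
Ideal output time = 2.9 * 238 = 690.2 min
Performance = 690.2 / 881 * 100 = 78.3%

78.3%


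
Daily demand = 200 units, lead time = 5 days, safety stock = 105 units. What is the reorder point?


Formula: ROP = (Daily Demand * Lead Time) + Safety Stock
Demand during lead time = 200 * 5 = 1000 units
ROP = 1000 + 105 = 1105 units

1105 units


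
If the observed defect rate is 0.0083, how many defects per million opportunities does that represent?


DPMO = defect_rate * 1000000 = 0.0083 * 1000000

8300


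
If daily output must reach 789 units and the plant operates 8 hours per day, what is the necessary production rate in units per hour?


Formula: Production Rate = Daily Demand / Available Hours
Rate = 789 units/day / 8 hours/day
Rate = 98.6 units/hour

98.6 units/hour


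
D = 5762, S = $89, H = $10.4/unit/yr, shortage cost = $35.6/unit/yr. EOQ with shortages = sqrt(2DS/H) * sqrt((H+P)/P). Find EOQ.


Formula: EOQ* = sqrt(2DS/H) * sqrt((H+P)/P)
Base EOQ = sqrt(2*5762*89/10.4) = 314.04 units
Correction = sqrt((10.4+35.6)/35.6) = 1.13672
EOQ* = 314.04 * 1.13672 = 357.0 units

357.0 units


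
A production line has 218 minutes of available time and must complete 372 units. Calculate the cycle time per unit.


Formula: CT = Available Time / Number of Units
CT = 218 min / 372 units
CT = 0.59 min/unit

0.59 min/unit


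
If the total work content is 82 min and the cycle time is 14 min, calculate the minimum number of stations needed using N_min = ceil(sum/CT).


Formula: N_min = ceil(Sum of Task Times / Cycle Time)
N_min = ceil(82 min / 14 min) = ceil(5.8571)
N_min = 6 stations

6


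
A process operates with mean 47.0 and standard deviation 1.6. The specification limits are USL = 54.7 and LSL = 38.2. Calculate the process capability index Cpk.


Cpu = (54.7 - 47.0) / (3 * 1.6) = 1.6
Cpl = (47.0 - 38.2) / (3 * 1.6) = 1.83
Cpk = min(1.6, 1.83) = 1.6

1.6


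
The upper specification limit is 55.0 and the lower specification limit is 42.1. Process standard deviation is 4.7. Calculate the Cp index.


Cp = (55.0 - 42.1) / (6 * 4.7)

0.46


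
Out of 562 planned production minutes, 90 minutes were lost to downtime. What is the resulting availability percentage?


Formula: Availability = (Planned Time - Downtime) / Planned Time * 100
Uptime = 562 - 90 = 472 min
Availability = 472 / 562 * 100 = 84.0%

84.0%


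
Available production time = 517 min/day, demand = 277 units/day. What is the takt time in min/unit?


Formula: Takt Time = Available Production Time / Customer Demand
Takt = 517 min/day / 277 units/day
Takt = 1.87 min/unit

1.87 min/unit


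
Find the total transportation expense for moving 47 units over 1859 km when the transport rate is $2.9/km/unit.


TC = dist * cost * units = 1859 * 2.9 * 47 = $253381.70

$253381.70


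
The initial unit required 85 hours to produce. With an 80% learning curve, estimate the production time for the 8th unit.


Formula: T_n = T_1 * (learning_rate)^(log2(n)) where learning_rate = rate/100
Doublings = log2(8) = 3
T_n = 85 * 0.8^3
T_n = 85 * 0.512 = 43.5 hours

43.5 hours


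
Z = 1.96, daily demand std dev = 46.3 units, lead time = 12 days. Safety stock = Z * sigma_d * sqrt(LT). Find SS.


Formula: SS = z * sigma_d * sqrt(LT)
sqrt(LT) = sqrt(12) = 3.4641
SS = 1.96 * 46.3 * 3.4641
SS = 314.4 units

314.4 units


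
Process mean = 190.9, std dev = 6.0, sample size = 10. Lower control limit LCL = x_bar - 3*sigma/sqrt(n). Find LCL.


LCL = 190.9 - 3 * 6.0 / sqrt(10)

185.21


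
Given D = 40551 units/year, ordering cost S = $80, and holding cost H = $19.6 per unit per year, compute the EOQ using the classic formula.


Formula: EOQ = sqrt(2 * D * S / H)
Numerator: 2 * 40551 * 80 = 6488160
2DS/H = 6488160 / 19.6 = 331028.6
EOQ = sqrt(331028.6) = 575.4 units

575.4 units


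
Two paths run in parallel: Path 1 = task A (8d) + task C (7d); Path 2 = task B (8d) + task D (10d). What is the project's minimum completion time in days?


Path 1 = 8 + 7 = 15 days
Path 2 = 8 + 10 = 18 days
Duration = max(15, 18) = 18 days

18 days


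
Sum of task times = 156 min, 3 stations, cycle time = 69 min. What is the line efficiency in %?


Formula: Efficiency = Sum of Task Times / (N_stations * CT) * 100
Total station capacity = 3 stations * 69 min = 207 min
Efficiency = 156 / 207 * 100 = 75.4%

75.4%


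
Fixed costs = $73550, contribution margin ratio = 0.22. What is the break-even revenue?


Formula: BER = Fixed Costs / Contribution Margin Ratio
BER = $73550 / 0.22
BER = $334318.18 (to the nearest cent)

$334318.18


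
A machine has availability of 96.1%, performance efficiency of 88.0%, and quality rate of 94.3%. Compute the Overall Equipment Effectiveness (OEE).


Formula: OEE = Availability * Performance * Quality / 10000
A * P = 96.1% * 88.0% / 100 = 84.57%
OEE = 84.57% * 94.3% / 100 = 79.7%

79.7%


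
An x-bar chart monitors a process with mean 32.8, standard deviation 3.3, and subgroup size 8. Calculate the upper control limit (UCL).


UCL = 32.8 + 3 * 3.3 / sqrt(8)

36.3


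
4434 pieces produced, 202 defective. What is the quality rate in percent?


Formula: Quality Rate = Good Pieces / Total Pieces * 100
Good pieces = 4434 - 202 = 4232
QR = 4232 / 4434 * 100 = 95.4%

95.4%


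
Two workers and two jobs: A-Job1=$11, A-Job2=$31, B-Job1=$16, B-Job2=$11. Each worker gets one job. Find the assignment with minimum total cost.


Option 1: A->1 + B->2 = $11 + $11 = $22
Option 2: A->2 + B->1 = $31 + $16 = $47
Min cost = min($22, $47) = $22

$22


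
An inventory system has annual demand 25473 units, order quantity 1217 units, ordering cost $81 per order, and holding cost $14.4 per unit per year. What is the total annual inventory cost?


TC = 25473/1217 * 81 + 1217/2 * 14.4

$10457.81


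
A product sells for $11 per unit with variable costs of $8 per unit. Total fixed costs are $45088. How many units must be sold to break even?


Formula: BEQ = Fixed Costs / (Price - Variable Cost)
Contribution margin = $11 - $8 = $3/unit
BEQ = ceil($45088 / $3/unit) = ceil(15029.33) = 15030 units

15030 units


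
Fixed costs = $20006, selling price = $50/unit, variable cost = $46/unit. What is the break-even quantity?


Formula: BEQ = Fixed Costs / (Price - Variable Cost)
Contribution margin = $50 - $46 = $4/unit
BEQ = ceil($20006 / $4/unit) = ceil(5001.5) = 5002 units

5002 units


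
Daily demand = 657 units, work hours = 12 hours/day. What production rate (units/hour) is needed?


Formula: Production Rate = Daily Demand / Available Hours
Rate = 657 units/day / 12 hours/day
Rate = 54.8 units/hour

54.8 units/hour


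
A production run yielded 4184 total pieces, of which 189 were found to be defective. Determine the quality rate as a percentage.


Formula: Quality Rate = Good Pieces / Total Pieces * 100
Good pieces = 4184 - 189 = 3995
QR = 3995 / 4184 * 100 = 95.5%

95.5%


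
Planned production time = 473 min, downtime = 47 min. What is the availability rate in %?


Formula: Availability = (Planned Time - Downtime) / Planned Time * 100
Uptime = 473 - 47 = 426 min
Availability = 426 / 473 * 100 = 90.1%

90.1%


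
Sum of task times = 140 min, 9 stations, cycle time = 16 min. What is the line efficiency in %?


Formula: Efficiency = Sum of Task Times / (N_stations * CT) * 100
Total station capacity = 9 stations * 16 min = 144 min
Efficiency = 140 / 144 * 100 = 97.2%

97.2%


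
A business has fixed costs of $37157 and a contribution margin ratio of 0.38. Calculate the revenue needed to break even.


Formula: BER = Fixed Costs / Contribution Margin Ratio
BER = $37157 / 0.38
BER = $97781.58 (to the nearest cent)

$97781.58


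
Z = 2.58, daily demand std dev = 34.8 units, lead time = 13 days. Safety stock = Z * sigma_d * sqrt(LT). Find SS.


Formula: SS = z * sigma_d * sqrt(LT)
sqrt(LT) = sqrt(13) = 3.6056
SS = 2.58 * 34.8 * 3.6056
SS = 323.7 units

323.7 units


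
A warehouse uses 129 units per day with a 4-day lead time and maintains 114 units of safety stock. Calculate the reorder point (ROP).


Formula: ROP = (Daily Demand * Lead Time) + Safety Stock
Demand during lead time = 129 * 4 = 516 units
ROP = 516 + 114 = 630 units

630 units


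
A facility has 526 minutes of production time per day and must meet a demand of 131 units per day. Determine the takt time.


Formula: Takt Time = Available Production Time / Customer Demand
Takt = 526 min/day / 131 units/day
Takt = 4.02 min/unit

4.02 min/unit


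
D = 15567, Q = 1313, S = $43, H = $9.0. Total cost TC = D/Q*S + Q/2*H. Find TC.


TC = 15567/1313 * 43 + 1313/2 * 9.0

$6418.31


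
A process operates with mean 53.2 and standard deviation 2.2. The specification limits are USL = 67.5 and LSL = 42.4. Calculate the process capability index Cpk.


Cpu = (67.5 - 53.2) / (3 * 2.2) = 2.17
Cpl = (53.2 - 42.4) / (3 * 2.2) = 1.64
Cpk = min(2.17, 1.64) = 1.64

1.64


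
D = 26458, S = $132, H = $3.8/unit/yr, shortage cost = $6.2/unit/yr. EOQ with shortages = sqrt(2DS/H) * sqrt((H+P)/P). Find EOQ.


Formula: EOQ* = sqrt(2DS/H) * sqrt((H+P)/P)
Base EOQ = sqrt(2*26458*132/3.8) = 1355.78 units
Correction = sqrt((3.8+6.2)/6.2) = 1.27
EOQ* = 1355.78 * 1.27 = 1721.8 units

1721.8 units


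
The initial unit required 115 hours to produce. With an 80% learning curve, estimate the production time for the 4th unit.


Formula: T_n = T_1 * (learning_rate)^(log2(n)) where learning_rate = rate/100
Doublings = log2(4) = 2
T_n = 115 * 0.8^2
T_n = 115 * 0.64 = 73.6 hours

73.6 hours


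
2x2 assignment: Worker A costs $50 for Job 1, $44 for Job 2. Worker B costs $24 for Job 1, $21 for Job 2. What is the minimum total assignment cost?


Option 1: A->1 + B->2 = $50 + $21 = $71
Option 2: A->2 + B->1 = $44 + $24 = $68
Min cost = min($71, $68) = $68

$68


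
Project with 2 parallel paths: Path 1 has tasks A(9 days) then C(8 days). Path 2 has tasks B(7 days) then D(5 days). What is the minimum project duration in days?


Path 1 = 9 + 8 = 17 days
Path 2 = 7 + 5 = 12 days
Duration = max(17, 12) = 17 days

17 days


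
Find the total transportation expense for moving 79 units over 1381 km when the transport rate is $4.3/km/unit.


TC = dist * cost * units = 1381 * 4.3 * 79 = $469125.70

$469125.70


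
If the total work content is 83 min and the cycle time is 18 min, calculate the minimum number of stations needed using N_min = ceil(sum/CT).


Formula: N_min = ceil(Sum of Task Times / Cycle Time)
N_min = ceil(83 min / 18 min) = ceil(4.6111)
N_min = 5 stations

5


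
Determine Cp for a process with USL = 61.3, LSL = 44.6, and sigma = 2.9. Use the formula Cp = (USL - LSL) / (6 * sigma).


Cp = (61.3 - 44.6) / (6 * 2.9)

0.96


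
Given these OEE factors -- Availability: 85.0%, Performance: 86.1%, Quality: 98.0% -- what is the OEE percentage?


Formula: OEE = Availability * Performance * Quality / 10000
A * P = 85.0% * 86.1% / 100 = 73.19%
OEE = 73.19% * 98.0% / 100 = 71.7%

71.7%


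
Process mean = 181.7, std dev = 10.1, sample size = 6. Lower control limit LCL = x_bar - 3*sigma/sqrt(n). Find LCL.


LCL = 181.7 - 3 * 10.1 / sqrt(6)

169.33


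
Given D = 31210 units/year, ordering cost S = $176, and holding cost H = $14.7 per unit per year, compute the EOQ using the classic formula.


Formula: EOQ = sqrt(2 * D * S / H)
Numerator: 2 * 31210 * 176 = 10985920
2DS/H = 10985920 / 14.7 = 747341.5
EOQ = sqrt(747341.5) = 864.5 units

864.5 units


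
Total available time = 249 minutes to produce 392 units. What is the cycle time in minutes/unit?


Formula: CT = Available Time / Number of Units
CT = 249 min / 392 units
CT = 0.64 min/unit

0.64 min/unit


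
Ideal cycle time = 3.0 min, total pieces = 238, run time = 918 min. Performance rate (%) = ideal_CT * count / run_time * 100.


Formula: Performance = (Ideal CT * Total Count) / Run Time * 100
Ideal output time = 3.0 * 238 = 714.0 min
Performance = 714.0 / 918 * 100 = 77.8%

77.8%


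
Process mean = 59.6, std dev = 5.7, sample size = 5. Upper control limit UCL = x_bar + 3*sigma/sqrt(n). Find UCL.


UCL = 59.6 + 3 * 5.7 / sqrt(5)

67.25


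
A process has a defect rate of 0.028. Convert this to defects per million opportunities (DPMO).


DPMO = defect_rate * 1000000 = 0.028 * 1000000

28000


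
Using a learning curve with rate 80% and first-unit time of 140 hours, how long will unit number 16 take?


Formula: T_n = T_1 * (learning_rate)^(log2(n)) where learning_rate = rate/100
Doublings = log2(16) = 4
T_n = 140 * 0.8^4
T_n = 140 * 0.4096 = 57.3 hours

57.3 hours


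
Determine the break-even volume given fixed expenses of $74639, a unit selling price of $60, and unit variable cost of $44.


Formula: BEQ = Fixed Costs / (Price - Variable Cost)
Contribution margin = $60 - $44 = $16/unit
BEQ = ceil($74639 / $16/unit) = ceil(4664.94) = 4665 units

4665 units


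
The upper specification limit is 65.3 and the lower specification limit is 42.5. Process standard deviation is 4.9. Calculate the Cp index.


Cp = (65.3 - 42.5) / (6 * 4.9)

0.78


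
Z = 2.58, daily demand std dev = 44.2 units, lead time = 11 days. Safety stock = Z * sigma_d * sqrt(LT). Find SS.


Formula: SS = z * sigma_d * sqrt(LT)
sqrt(LT) = sqrt(11) = 3.3166
SS = 2.58 * 44.2 * 3.3166
SS = 378.2 units

378.2 units


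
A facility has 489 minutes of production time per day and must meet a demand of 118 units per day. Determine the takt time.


Formula: Takt Time = Available Production Time / Customer Demand
Takt = 489 min/day / 118 units/day
Takt = 4.14 min/unit

4.14 min/unit


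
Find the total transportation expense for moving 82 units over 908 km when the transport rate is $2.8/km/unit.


TC = dist * cost * units = 908 * 2.8 * 82 = $208476.80

$208476.80


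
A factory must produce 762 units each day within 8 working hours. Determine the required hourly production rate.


Formula: Production Rate = Daily Demand / Available Hours
Rate = 762 units/day / 8 hours/day
Rate = 95.3 units/hour

95.3 units/hour


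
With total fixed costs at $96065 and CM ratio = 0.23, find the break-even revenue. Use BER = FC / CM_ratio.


Formula: BER = Fixed Costs / Contribution Margin Ratio
BER = $96065 / 0.23
BER = $417673.91 (to the nearest cent)

$417673.91


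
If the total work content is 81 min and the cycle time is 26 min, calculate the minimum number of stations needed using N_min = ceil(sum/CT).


Formula: N_min = ceil(Sum of Task Times / Cycle Time)
N_min = ceil(81 min / 26 min) = ceil(3.1154)
N_min = 4 stations

4


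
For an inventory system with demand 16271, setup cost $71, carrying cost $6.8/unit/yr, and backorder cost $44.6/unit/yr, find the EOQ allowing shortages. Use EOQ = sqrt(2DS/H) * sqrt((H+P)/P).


Formula: EOQ* = sqrt(2DS/H) * sqrt((H+P)/P)
Base EOQ = sqrt(2*16271*71/6.8) = 582.9 units
Correction = sqrt((6.8+44.6)/44.6) = 1.07353
EOQ* = 582.9 * 1.07353 = 625.8 units

625.8 units


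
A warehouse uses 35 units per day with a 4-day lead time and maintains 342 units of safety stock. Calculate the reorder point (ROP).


Formula: ROP = (Daily Demand * Lead Time) + Safety Stock
Demand during lead time = 35 * 4 = 140 units
ROP = 140 + 342 = 482 units

482 units


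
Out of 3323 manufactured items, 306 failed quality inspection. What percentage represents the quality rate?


Formula: Quality Rate = Good Pieces / Total Pieces * 100
Good pieces = 3323 - 306 = 3017
QR = 3017 / 3323 * 100 = 90.8%

90.8%


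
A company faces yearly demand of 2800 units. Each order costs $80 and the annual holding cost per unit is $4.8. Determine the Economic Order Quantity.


Formula: EOQ = sqrt(2 * D * S / H)
Numerator: 2 * 2800 * 80 = 448000
2DS/H = 448000 / 4.8 = 93333.3
EOQ = sqrt(93333.3) = 305.5 units

305.5 units


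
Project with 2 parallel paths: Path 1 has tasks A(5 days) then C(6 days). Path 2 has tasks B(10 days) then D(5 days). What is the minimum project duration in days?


Path 1 = 5 + 6 = 11 days
Path 2 = 10 + 5 = 15 days
Duration = max(11, 15) = 15 days

15 days


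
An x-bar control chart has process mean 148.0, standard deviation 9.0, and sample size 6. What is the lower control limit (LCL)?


LCL = 148.0 - 3 * 9.0 / sqrt(6)

136.98


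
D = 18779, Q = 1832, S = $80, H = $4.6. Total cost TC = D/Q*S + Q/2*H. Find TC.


TC = 18779/1832 * 80 + 1832/2 * 4.6

$5033.64


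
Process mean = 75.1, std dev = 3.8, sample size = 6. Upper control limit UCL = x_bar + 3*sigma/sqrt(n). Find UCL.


UCL = 75.1 + 3 * 3.8 / sqrt(6)

79.75


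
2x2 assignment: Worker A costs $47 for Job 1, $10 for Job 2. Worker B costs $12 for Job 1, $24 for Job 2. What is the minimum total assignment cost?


Option 1: A->1 + B->2 = $47 + $24 = $71
Option 2: A->2 + B->1 = $10 + $12 = $22
Min cost = min($71, $22) = $22

$22


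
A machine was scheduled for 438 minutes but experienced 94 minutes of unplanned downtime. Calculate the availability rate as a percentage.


Formula: Availability = (Planned Time - Downtime) / Planned Time * 100
Uptime = 438 - 94 = 344 min
Availability = 344 / 438 * 100 = 78.5%

78.5%


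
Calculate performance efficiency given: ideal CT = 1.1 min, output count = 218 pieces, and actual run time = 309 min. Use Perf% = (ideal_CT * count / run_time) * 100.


Formula: Performance = (Ideal CT * Total Count) / Run Time * 100
Ideal output time = 1.1 * 218 = 239.8 min
Performance = 239.8 / 309 * 100 = 77.6%

77.6%


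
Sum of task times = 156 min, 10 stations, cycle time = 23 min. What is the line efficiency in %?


Formula: Efficiency = Sum of Task Times / (N_stations * CT) * 100
Total station capacity = 10 stations * 23 min = 230 min
Efficiency = 156 / 230 * 100 = 67.8%

67.8%


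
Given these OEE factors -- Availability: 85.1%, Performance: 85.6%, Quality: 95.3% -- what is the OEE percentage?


Formula: OEE = Availability * Performance * Quality / 10000
A * P = 85.1% * 85.6% / 100 = 72.85%
OEE = 72.85% * 95.3% / 100 = 69.4%

69.4%


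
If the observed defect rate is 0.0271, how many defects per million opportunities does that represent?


DPMO = defect_rate * 1000000 = 0.0271 * 1000000

27100


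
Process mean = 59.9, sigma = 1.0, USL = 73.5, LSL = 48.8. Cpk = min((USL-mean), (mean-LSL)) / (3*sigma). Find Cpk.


Cpu = (73.5 - 59.9) / (3 * 1.0) = 4.53
Cpl = (59.9 - 48.8) / (3 * 1.0) = 3.7
Cpk = min(4.53, 3.7) = 3.7

3.7


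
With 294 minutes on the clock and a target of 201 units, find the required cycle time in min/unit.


Formula: CT = Available Time / Number of Units
CT = 294 min / 201 units
CT = 1.46 min/unit

1.46 min/unit


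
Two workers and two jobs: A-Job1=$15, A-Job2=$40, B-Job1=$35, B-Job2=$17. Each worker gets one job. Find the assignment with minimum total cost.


Option 1: A->1 + B->2 = $15 + $17 = $32
Option 2: A->2 + B->1 = $40 + $35 = $75
Min cost = min($32, $75) = $32

$32


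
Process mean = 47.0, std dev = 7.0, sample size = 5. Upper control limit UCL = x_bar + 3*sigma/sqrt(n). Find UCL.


UCL = 47.0 + 3 * 7.0 / sqrt(5)

56.39


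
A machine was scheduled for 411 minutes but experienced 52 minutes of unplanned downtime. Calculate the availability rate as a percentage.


Formula: Availability = (Planned Time - Downtime) / Planned Time * 100
Uptime = 411 - 52 = 359 min
Availability = 359 / 411 * 100 = 87.3%

87.3%


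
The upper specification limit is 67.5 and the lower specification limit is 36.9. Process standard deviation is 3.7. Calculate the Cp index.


Cp = (67.5 - 36.9) / (6 * 3.7)

1.38


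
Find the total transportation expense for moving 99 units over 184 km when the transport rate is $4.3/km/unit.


TC = dist * cost * units = 184 * 4.3 * 99 = $78328.80

$78328.80


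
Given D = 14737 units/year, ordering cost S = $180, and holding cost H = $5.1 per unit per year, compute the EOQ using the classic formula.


Formula: EOQ = sqrt(2 * D * S / H)
Numerator: 2 * 14737 * 180 = 5305320
2DS/H = 5305320 / 5.1 = 1040258.8
EOQ = sqrt(1040258.8) = 1019.9 units

1019.9 units


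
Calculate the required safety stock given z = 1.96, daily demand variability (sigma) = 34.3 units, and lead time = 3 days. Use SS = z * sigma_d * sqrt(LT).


Formula: SS = z * sigma_d * sqrt(LT)
sqrt(LT) = sqrt(3) = 1.7321
SS = 1.96 * 34.3 * 1.7321
SS = 116.4 units

116.4 units


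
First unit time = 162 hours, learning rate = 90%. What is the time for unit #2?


Formula: T_n = T_1 * (learning_rate)^(log2(n)) where learning_rate = rate/100
Doublings = log2(2) = 1
T_n = 162 * 0.9^1
T_n = 162 * 0.9 = 145.8 hours

145.8 hours


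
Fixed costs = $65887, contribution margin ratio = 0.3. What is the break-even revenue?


Formula: BER = Fixed Costs / Contribution Margin Ratio
BER = $65887 / 0.3
BER = $219623.33 (to the nearest cent)

$219623.33
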